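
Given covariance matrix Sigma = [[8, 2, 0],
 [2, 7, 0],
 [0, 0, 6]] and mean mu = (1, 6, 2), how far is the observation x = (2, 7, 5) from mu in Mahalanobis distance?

Step 1 — centre the observation: (x - mu) = (1, 1, 3).

Step 2 — invert Sigma (cofactor / det for 3×3, or solve directly):
  Sigma^{-1} = [[0.1346, -0.0385, 0],
 [-0.0385, 0.1538, 0],
 [0, 0, 0.1667]].

Step 3 — form the quadratic (x - mu)^T · Sigma^{-1} · (x - mu):
  Sigma^{-1} · (x - mu) = (0.0962, 0.1154, 0.5).
  (x - mu)^T · [Sigma^{-1} · (x - mu)] = (1)·(0.0962) + (1)·(0.1154) + (3)·(0.5) = 1.7115.

Step 4 — take square root: d = √(1.7115) ≈ 1.3083.

d(x, mu) = √(1.7115) ≈ 1.3083


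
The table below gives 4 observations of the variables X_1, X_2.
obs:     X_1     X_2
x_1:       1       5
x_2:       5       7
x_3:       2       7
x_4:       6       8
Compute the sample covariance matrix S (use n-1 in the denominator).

Step 1 — column means:
  mean(X_1) = (1 + 5 + 2 + 6) / 4 = 14/4 = 3.5
  mean(X_2) = (5 + 7 + 7 + 8) / 4 = 27/4 = 6.75

Step 2 — sample covariance S[i,j] = (1/(n-1)) · Σ_k (x_{k,i} - mean_i) · (x_{k,j} - mean_j), with n-1 = 3.
  S[X_1,X_1] = ((-2.5)·(-2.5) + (1.5)·(1.5) + (-1.5)·(-1.5) + (2.5)·(2.5)) / 3 = 17/3 = 5.6667
  S[X_1,X_2] = ((-2.5)·(-1.75) + (1.5)·(0.25) + (-1.5)·(0.25) + (2.5)·(1.25)) / 3 = 7.5/3 = 2.5
  S[X_2,X_2] = ((-1.75)·(-1.75) + (0.25)·(0.25) + (0.25)·(0.25) + (1.25)·(1.25)) / 3 = 4.75/3 = 1.5833

S is symmetric (S[j,i] = S[i,j]). Assembling:

S = [[5.6667, 2.5],
 [2.5, 1.5833]]


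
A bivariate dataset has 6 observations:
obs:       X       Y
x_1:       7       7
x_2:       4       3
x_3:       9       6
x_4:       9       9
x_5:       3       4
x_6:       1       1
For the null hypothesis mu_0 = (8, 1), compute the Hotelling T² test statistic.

Step 1 — sample mean vector:
  mean(X) = (7 + 4 + 9 + 9 + 3 + 1) / 6 = 33/6 = 5.5
  mean(Y) = (7 + 3 + 6 + 9 + 4 + 1) / 6 = 30/6 = 5
  x̄ = (5.5, 5),  deviation x̄ - mu_0 = (5.5, 5) - (8, 1) = (-2.5, 4).

Step 2 — sample covariance matrix, S[i,j] = (1/(n-1)) · Σ_k (x_{k,i} - mean_i) · (x_{k,j} - mean_j), divisor n-1 = 5:
  S[X,X] = ((1.5)·(1.5) + (-1.5)·(-1.5) + (3.5)·(3.5) + (3.5)·(3.5) + (-2.5)·(-2.5) + (-4.5)·(-4.5)) / 5 = 55.5/5 = 11.1
  S[X,Y] = ((1.5)·(2) + (-1.5)·(-2) + (3.5)·(1) + (3.5)·(4) + (-2.5)·(-1) + (-4.5)·(-4)) / 5 = 44/5 = 8.8
  S[Y,Y] = ((2)·(2) + (-2)·(-2) + (1)·(1) + (4)·(4) + (-1)·(-1) + (-4)·(-4)) / 5 = 42/5 = 8.4
  S = [[11.1, 8.8],
 [8.8, 8.4]].

Step 3 — invert S. det(S) = 11.1·8.4 - (8.8)² = 15.8.
  S^{-1} = (1/det) · [[d, -b], [-b, a]] = [[0.5316, -0.557],
 [-0.557, 0.7025]].

Step 4 — quadratic form (x̄ - mu_0)^T · S^{-1} · (x̄ - mu_0):
  S^{-1} · (x̄ - mu_0) = (-3.557, 4.2025),
  (x̄ - mu_0)^T · [...] = (-2.5)·(-3.557) + (4)·(4.2025) = 25.7025.

Step 5 — scale by n: T² = 6 · 25.7025 = 154.2152.

T² ≈ 154.2152


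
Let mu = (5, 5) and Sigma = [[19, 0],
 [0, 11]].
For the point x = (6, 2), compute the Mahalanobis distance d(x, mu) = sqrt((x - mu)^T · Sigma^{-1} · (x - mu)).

Step 1 — centre the observation: (x - mu) = (1, -3).

Step 2 — invert Sigma. det(Sigma) = 19·11 - (0)² = 209.
  Sigma^{-1} = (1/det) · [[d, -b], [-b, a]] = [[0.0526, 0],
 [0, 0.0909]].

Step 3 — form the quadratic (x - mu)^T · Sigma^{-1} · (x - mu):
  Sigma^{-1} · (x - mu) = (0.0526, -0.2727).
  (x - mu)^T · [Sigma^{-1} · (x - mu)] = (1)·(0.0526) + (-3)·(-0.2727) = 0.8708.

Step 4 — take square root: d = √(0.8708) ≈ 0.9332.

d(x, mu) = √(0.8708) ≈ 0.9332


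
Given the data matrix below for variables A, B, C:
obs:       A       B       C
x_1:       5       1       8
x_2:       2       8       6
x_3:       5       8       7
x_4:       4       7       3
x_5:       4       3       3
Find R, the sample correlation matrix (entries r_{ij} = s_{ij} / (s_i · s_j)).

Step 1 — column means:
  mean(A) = (5 + 2 + 5 + 4 + 4) / 5 = 20/5 = 4
  mean(B) = (1 + 8 + 8 + 7 + 3) / 5 = 27/5 = 5.4
  mean(C) = (8 + 6 + 7 + 3 + 3) / 5 = 27/5 = 5.4

Step 2 — sample variances and covariances s[i,j] = (1/(n-1)) · Σ_k (x_{k,i} - mean_i) · (x_{k,j} - mean_j), with n-1 = 4:
  s[A,A] = ((1)·(1) + (-2)·(-2) + (1)·(1) + (0)·(0) + (0)·(0)) / 4 = 6/4 = 1.5
  s[A,B] = ((1)·(-4.4) + (-2)·(2.6) + (1)·(2.6) + (0)·(1.6) + (0)·(-2.4)) / 4 = -7/4 = -1.75
  s[A,C] = ((1)·(2.6) + (-2)·(0.6) + (1)·(1.6) + (0)·(-2.4) + (0)·(-2.4)) / 4 = 3/4 = 0.75
  s[B,B] = ((-4.4)·(-4.4) + (2.6)·(2.6) + (2.6)·(2.6) + (1.6)·(1.6) + (-2.4)·(-2.4)) / 4 = 41.2/4 = 10.3
  s[B,C] = ((-4.4)·(2.6) + (2.6)·(0.6) + (2.6)·(1.6) + (1.6)·(-2.4) + (-2.4)·(-2.4)) / 4 = -3.8/4 = -0.95
  s[C,C] = ((2.6)·(2.6) + (0.6)·(0.6) + (1.6)·(1.6) + (-2.4)·(-2.4) + (-2.4)·(-2.4)) / 4 = 21.2/4 = 5.3
  Sample standard deviations s_i = √(s[i,i]):
  s(A) = √(1.5) = 1.2247
  s(B) = √(10.3) = 3.2094
  s(C) = √(5.3) = 2.3022

Step 3 — r_{ij} = s_{ij} / (s_i · s_j):
  r[A,A] = 1 (diagonal).
  r[A,B] = -1.75 / (1.2247 · 3.2094) = -1.75 / 3.9306 = -0.4452
  r[A,C] = 0.75 / (1.2247 · 2.3022) = 0.75 / 2.8196 = 0.266
  r[B,B] = 1 (diagonal).
  r[B,C] = -0.95 / (3.2094 · 2.3022) = -0.95 / 7.3885 = -0.1286
  r[C,C] = 1 (diagonal).

R is symmetric with unit diagonal. Assembling:

R = [[1, -0.4452, 0.266],
 [-0.4452, 1, -0.1286],
 [0.266, -0.1286, 1]]


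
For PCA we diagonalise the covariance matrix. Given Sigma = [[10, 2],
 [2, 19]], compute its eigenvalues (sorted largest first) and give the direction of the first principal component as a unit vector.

Step 1 — characteristic polynomial of 2×2 Sigma:
  det(Sigma - λI) = λ² - trace · λ + det = 0.
  trace = 10 + 19 = 29, det = 10·19 - (2)² = 186.
Step 2 — discriminant:
  Δ = trace² - 4·det = 841 - 744 = 97.
Step 3 — eigenvalues:
  λ = (trace ± √Δ)/2 = (29 ± 9.8489)/2,
  λ_1 = 19.4244,  λ_2 = 9.5756.

Step 4 — unit eigenvector for λ_1: solve (Sigma - λ_1 I)v = 0. First row:
  (10 - 19.4244)·v_x + (2)·v_y = 0, i.e. (-9.4244)·v_x + (2)·v_y = 0,
  so v ∝ (b, λ_1 - a) = (2, 9.4244) = u.
  ||u|| = √((2)² + (9.4244)²) = √(92.8199) ≈ 9.6343,
  v_1 = u/||u|| ≈ (0.2076, 0.9782) (||v_1|| = 1).

λ_1 = 19.4244,  λ_2 = 9.5756;  v_1 ≈ (0.2076, 0.9782)


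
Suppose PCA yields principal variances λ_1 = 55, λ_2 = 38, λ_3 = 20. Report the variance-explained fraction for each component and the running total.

Step 1 — total variance = trace(Sigma) = Σ λ_i = 55 + 38 + 20 = 113.

Step 2 — fraction explained by component i = λ_i / Σ λ:
  PC1: 55/113 = 0.4867
  PC2: 38/113 = 0.3363
  PC3: 20/113 = 0.177

Step 3 — cumulative fraction after k components = (λ_1 + ... + λ_k) / Σ λ:
  k = 1: 55/113 = 0.4867
  k = 2: (55 + 38)/113 = 93/113 = 0.823
  k = 3: (55 + 38 + 20)/113 = 113/113 = 1

Summary (fraction, with percent):

explained: PC1 0.4867 (48.67%), PC2 0.3363 (33.63%), PC3 0.177 (17.7%);  cumulative: 0.4867, 0.823, 1


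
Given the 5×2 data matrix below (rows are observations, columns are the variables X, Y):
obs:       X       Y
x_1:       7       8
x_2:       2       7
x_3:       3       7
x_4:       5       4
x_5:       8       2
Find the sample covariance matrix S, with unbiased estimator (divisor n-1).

Step 1 — column means:
  mean(X) = (7 + 2 + 3 + 5 + 8) / 5 = 25/5 = 5
  mean(Y) = (8 + 7 + 7 + 4 + 2) / 5 = 28/5 = 5.6

Step 2 — sample covariance S[i,j] = (1/(n-1)) · Σ_k (x_{k,i} - mean_i) · (x_{k,j} - mean_j), with n-1 = 4.
  S[X,X] = ((2)·(2) + (-3)·(-3) + (-2)·(-2) + (0)·(0) + (3)·(3)) / 4 = 26/4 = 6.5
  S[X,Y] = ((2)·(2.4) + (-3)·(1.4) + (-2)·(1.4) + (0)·(-1.6) + (3)·(-3.6)) / 4 = -13/4 = -3.25
  S[Y,Y] = ((2.4)·(2.4) + (1.4)·(1.4) + (1.4)·(1.4) + (-1.6)·(-1.6) + (-3.6)·(-3.6)) / 4 = 25.2/4 = 6.3

S is symmetric (S[j,i] = S[i,j]). Assembling:

S = [[6.5, -3.25],
 [-3.25, 6.3]]


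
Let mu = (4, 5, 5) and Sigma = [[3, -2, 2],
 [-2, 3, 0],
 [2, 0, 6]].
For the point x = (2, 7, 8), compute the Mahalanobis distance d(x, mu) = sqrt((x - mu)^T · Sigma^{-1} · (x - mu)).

Step 1 — centre the observation: (x - mu) = (-2, 2, 3).

Step 2 — invert Sigma (cofactor / det for 3×3, or solve directly):
  Sigma^{-1} = [[1, 0.6667, -0.3333],
 [0.6667, 0.7778, -0.2222],
 [-0.3333, -0.2222, 0.2778]].

Step 3 — form the quadratic (x - mu)^T · Sigma^{-1} · (x - mu):
  Sigma^{-1} · (x - mu) = (-1.6667, -0.4444, 1.0556).
  (x - mu)^T · [Sigma^{-1} · (x - mu)] = (-2)·(-1.6667) + (2)·(-0.4444) + (3)·(1.0556) = 5.6111.

Step 4 — take square root: d = √(5.6111) ≈ 2.3688.

d(x, mu) = √(5.6111) ≈ 2.3688


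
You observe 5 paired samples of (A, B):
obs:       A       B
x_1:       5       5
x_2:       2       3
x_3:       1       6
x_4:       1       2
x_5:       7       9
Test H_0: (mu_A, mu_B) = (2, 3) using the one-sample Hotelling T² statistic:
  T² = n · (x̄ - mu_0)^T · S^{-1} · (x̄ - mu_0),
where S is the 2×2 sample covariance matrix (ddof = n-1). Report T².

Step 1 — sample mean vector:
  mean(A) = (5 + 2 + 1 + 1 + 7) / 5 = 16/5 = 3.2
  mean(B) = (5 + 3 + 6 + 2 + 9) / 5 = 25/5 = 5
  x̄ = (3.2, 5),  deviation x̄ - mu_0 = (3.2, 5) - (2, 3) = (1.2, 2).

Step 2 — sample covariance matrix, S[i,j] = (1/(n-1)) · Σ_k (x_{k,i} - mean_i) · (x_{k,j} - mean_j), divisor n-1 = 4:
  S[A,A] = ((1.8)·(1.8) + (-1.2)·(-1.2) + (-2.2)·(-2.2) + (-2.2)·(-2.2) + (3.8)·(3.8)) / 4 = 28.8/4 = 7.2
  S[A,B] = ((1.8)·(0) + (-1.2)·(-2) + (-2.2)·(1) + (-2.2)·(-3) + (3.8)·(4)) / 4 = 22/4 = 5.5
  S[B,B] = ((0)·(0) + (-2)·(-2) + (1)·(1) + (-3)·(-3) + (4)·(4)) / 4 = 30/4 = 7.5
  S = [[7.2, 5.5],
 [5.5, 7.5]].

Step 3 — invert S. det(S) = 7.2·7.5 - (5.5)² = 23.75.
  S^{-1} = (1/det) · [[d, -b], [-b, a]] = [[0.3158, -0.2316],
 [-0.2316, 0.3032]].

Step 4 — quadratic form (x̄ - mu_0)^T · S^{-1} · (x̄ - mu_0):
  S^{-1} · (x̄ - mu_0) = (-0.0842, 0.3284),
  (x̄ - mu_0)^T · [...] = (1.2)·(-0.0842) + (2)·(0.3284) = 0.5558.

Step 5 — scale by n: T² = 5 · 0.5558 = 2.7789.

T² ≈ 2.7789


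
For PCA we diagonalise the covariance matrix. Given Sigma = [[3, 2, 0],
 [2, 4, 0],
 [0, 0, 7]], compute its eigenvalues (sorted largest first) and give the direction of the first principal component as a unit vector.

Step 1 — characteristic polynomial p(λ) = det(λI - Sigma) = λ³ - tr·λ² + c_1·λ - det, where tr = trace, c_1 = sum of the principal 2×2 minors, det = det(Sigma):
  tr = 3 + 4 + 7 = 14,
  c_1 = (3·4 - (2)²) + (3·7 - (0)²) + (4·7 - (0)²) = 8 + 21 + 28 = 57,
  det = 3·(4·7 - (0)²) - (2)·((2)·7 - (0)·(0)) + (0)·((2)·(0) - 4·(0)) = 3·(28) - (2)·(14) + (0)·(0) = 56.
  So p(λ) = λ³ - 14λ² + 57λ - 56.
Step 2 — look for an integer root (rational root theorem: any rational root is an integer divisor of 56). Testing λ = 7:
  p(7) = 343 - 686 + 399 - 56 = 0  ✓
  Dividing out (λ - 7): p(λ) = (λ - 7)(λ² - 7λ + 8).
Step 3 — remaining eigenvalues from the quadratic λ² - 7λ + 8 = 0:
  Δ = 7² - 4·8 = 49 - 32 = 17,  λ = (7 ± √17)/2 = (7 ± 4.1231)/2 ≈ 5.5616 or 1.4384.
  Sorted: λ_1 = 7,  λ_2 = 5.5616,  λ_3 = 1.4384  (check: sum = 14 = tr ✓).

Step 4 — unit eigenvector for λ_1 = 7: v spans the null space of (Sigma - λ_1 I), whose rows are
  r_1 = (-4, 2, 0),  r_2 = (2, -3, 0),  r_3 = (0, 0, 0).
  v is orthogonal to every row, so take v ∝ r_1 × r_2 = ((2)·(0) - (0)·(-3), (0)·(2) - (-4)·(0), (-4)·(-3) - (2)·(2)) = (0, 0, 8).
  Rescale (divide by 8): u = (0, 0, 1).
  ||u|| = √((0)² + (0)² + (1)²) = √(1) = 1,  v_1 = u/||u|| ≈ (0, 0, 1) (||v_1|| = 1).

λ_1 = 7,  λ_2 = 5.5616,  λ_3 = 1.4384;  v_1 ≈ (0, 0, 1)


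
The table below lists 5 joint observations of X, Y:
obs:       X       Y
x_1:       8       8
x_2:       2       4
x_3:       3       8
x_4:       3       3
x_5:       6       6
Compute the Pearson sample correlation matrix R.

Step 1 — column means:
  mean(X) = (8 + 2 + 3 + 3 + 6) / 5 = 22/5 = 4.4
  mean(Y) = (8 + 4 + 8 + 3 + 6) / 5 = 29/5 = 5.8

Step 2 — sample variances and covariances s[i,j] = (1/(n-1)) · Σ_k (x_{k,i} - mean_i) · (x_{k,j} - mean_j), with n-1 = 4:
  s[X,X] = ((3.6)·(3.6) + (-2.4)·(-2.4) + (-1.4)·(-1.4) + (-1.4)·(-1.4) + (1.6)·(1.6)) / 4 = 25.2/4 = 6.3
  s[X,Y] = ((3.6)·(2.2) + (-2.4)·(-1.8) + (-1.4)·(2.2) + (-1.4)·(-2.8) + (1.6)·(0.2)) / 4 = 13.4/4 = 3.35
  s[Y,Y] = ((2.2)·(2.2) + (-1.8)·(-1.8) + (2.2)·(2.2) + (-2.8)·(-2.8) + (0.2)·(0.2)) / 4 = 20.8/4 = 5.2
  Sample standard deviations s_i = √(s[i,i]):
  s(X) = √(6.3) = 2.51
  s(Y) = √(5.2) = 2.2804

Step 3 — r_{ij} = s_{ij} / (s_i · s_j):
  r[X,X] = 1 (diagonal).
  r[X,Y] = 3.35 / (2.51 · 2.2804) = 3.35 / 5.7236 = 0.5853
  r[Y,Y] = 1 (diagonal).

R is symmetric with unit diagonal. Assembling:

R = [[1, 0.5853],
 [0.5853, 1]]


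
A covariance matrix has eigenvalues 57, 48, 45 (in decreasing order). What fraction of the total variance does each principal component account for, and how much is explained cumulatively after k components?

Step 1 — total variance = trace(Sigma) = Σ λ_i = 57 + 48 + 45 = 150.

Step 2 — fraction explained by component i = λ_i / Σ λ:
  PC1: 57/150 = 0.38
  PC2: 48/150 = 0.32
  PC3: 45/150 = 0.3

Step 3 — cumulative fraction after k components = (λ_1 + ... + λ_k) / Σ λ:
  k = 1: 57/150 = 0.38
  k = 2: (57 + 48)/150 = 105/150 = 0.7
  k = 3: (57 + 48 + 45)/150 = 150/150 = 1

Summary (fraction, with percent):

explained: PC1 0.38 (38%), PC2 0.32 (32%), PC3 0.3 (30%);  cumulative: 0.38, 0.7, 1


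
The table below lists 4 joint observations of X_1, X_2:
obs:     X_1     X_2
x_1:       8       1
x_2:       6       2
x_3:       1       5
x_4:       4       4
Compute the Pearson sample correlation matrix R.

Step 1 — column means:
  mean(X_1) = (8 + 6 + 1 + 4) / 4 = 19/4 = 4.75
  mean(X_2) = (1 + 2 + 5 + 4) / 4 = 12/4 = 3

Step 2 — sample variances and covariances s[i,j] = (1/(n-1)) · Σ_k (x_{k,i} - mean_i) · (x_{k,j} - mean_j), with n-1 = 3:
  s[X_1,X_1] = ((3.25)·(3.25) + (1.25)·(1.25) + (-3.75)·(-3.75) + (-0.75)·(-0.75)) / 3 = 26.75/3 = 8.9167
  s[X_1,X_2] = ((3.25)·(-2) + (1.25)·(-1) + (-3.75)·(2) + (-0.75)·(1)) / 3 = -16/3 = -5.3333
  s[X_2,X_2] = ((-2)·(-2) + (-1)·(-1) + (2)·(2) + (1)·(1)) / 3 = 10/3 = 3.3333
  Sample standard deviations s_i = √(s[i,i]):
  s(X_1) = √(8.9167) = 2.9861
  s(X_2) = √(3.3333) = 1.8257

Step 3 — r_{ij} = s_{ij} / (s_i · s_j):
  r[X_1,X_1] = 1 (diagonal).
  r[X_1,X_2] = -5.3333 / (2.9861 · 1.8257) = -5.3333 / 5.4518 = -0.9783
  r[X_2,X_2] = 1 (diagonal).

R is symmetric with unit diagonal. Assembling:

R = [[1, -0.9783],
 [-0.9783, 1]]


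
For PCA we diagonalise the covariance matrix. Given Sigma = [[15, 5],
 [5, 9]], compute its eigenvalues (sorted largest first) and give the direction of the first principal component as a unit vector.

Step 1 — characteristic polynomial of 2×2 Sigma:
  det(Sigma - λI) = λ² - trace · λ + det = 0.
  trace = 15 + 9 = 24, det = 15·9 - (5)² = 110.
Step 2 — discriminant:
  Δ = trace² - 4·det = 576 - 440 = 136.
Step 3 — eigenvalues:
  λ = (trace ± √Δ)/2 = (24 ± 11.6619)/2,
  λ_1 = 17.831,  λ_2 = 6.169.

Step 4 — unit eigenvector for λ_1: solve (Sigma - λ_1 I)v = 0. First row:
  (15 - 17.831)·v_x + (5)·v_y = 0, i.e. (-2.831)·v_x + (5)·v_y = 0,
  so v ∝ (b, λ_1 - a) = (5, 2.831) = u.
  ||u|| = √((5)² + (2.831)²) = √(33.0143) ≈ 5.7458,
  v_1 = u/||u|| ≈ (0.8702, 0.4927) (||v_1|| = 1).

λ_1 = 17.831,  λ_2 = 6.169;  v_1 ≈ (0.8702, 0.4927)


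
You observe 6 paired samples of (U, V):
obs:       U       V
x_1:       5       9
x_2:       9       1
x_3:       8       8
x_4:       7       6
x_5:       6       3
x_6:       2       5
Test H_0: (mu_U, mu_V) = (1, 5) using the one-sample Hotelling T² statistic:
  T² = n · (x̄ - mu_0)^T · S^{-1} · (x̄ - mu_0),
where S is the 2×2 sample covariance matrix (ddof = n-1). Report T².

Step 1 — sample mean vector:
  mean(U) = (5 + 9 + 8 + 7 + 6 + 2) / 6 = 37/6 = 6.1667
  mean(V) = (9 + 1 + 8 + 6 + 3 + 5) / 6 = 32/6 = 5.3333
  x̄ = (6.1667, 5.3333),  deviation x̄ - mu_0 = (6.1667, 5.3333) - (1, 5) = (5.1667, 0.3333).

Step 2 — sample covariance matrix, S[i,j] = (1/(n-1)) · Σ_k (x_{k,i} - mean_i) · (x_{k,j} - mean_j), divisor n-1 = 5:
  S[U,U] = ((-1.1667)·(-1.1667) + (2.8333)·(2.8333) + (1.8333)·(1.8333) + (0.8333)·(0.8333) + (-0.1667)·(-0.1667) + (-4.1667)·(-4.1667)) / 5 = 30.8333/5 = 6.1667
  S[U,V] = ((-1.1667)·(3.6667) + (2.8333)·(-4.3333) + (1.8333)·(2.6667) + (0.8333)·(0.6667) + (-0.1667)·(-2.3333) + (-4.1667)·(-0.3333)) / 5 = -9.3333/5 = -1.8667
  S[V,V] = ((3.6667)·(3.6667) + (-4.3333)·(-4.3333) + (2.6667)·(2.6667) + (0.6667)·(0.6667) + (-2.3333)·(-2.3333) + (-0.3333)·(-0.3333)) / 5 = 45.3333/5 = 9.0667
  S = [[6.1667, -1.8667],
 [-1.8667, 9.0667]].

Step 3 — invert S. det(S) = 6.1667·9.0667 - (-1.8667)² = 52.4267.
  S^{-1} = (1/det) · [[d, -b], [-b, a]] = [[0.1729, 0.0356],
 [0.0356, 0.1176]].

Step 4 — quadratic form (x̄ - mu_0)^T · S^{-1} · (x̄ - mu_0):
  S^{-1} · (x̄ - mu_0) = (0.9054, 0.2232),
  (x̄ - mu_0)^T · [...] = (5.1667)·(0.9054) + (0.3333)·(0.2232) = 4.7522.

Step 5 — scale by n: T² = 6 · 4.7522 = 28.5135.

T² ≈ 28.5135


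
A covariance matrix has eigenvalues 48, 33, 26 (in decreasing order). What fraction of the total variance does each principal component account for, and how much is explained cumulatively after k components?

Step 1 — total variance = trace(Sigma) = Σ λ_i = 48 + 33 + 26 = 107.

Step 2 — fraction explained by component i = λ_i / Σ λ:
  PC1: 48/107 = 0.4486
  PC2: 33/107 = 0.3084
  PC3: 26/107 = 0.243

Step 3 — cumulative fraction after k components = (λ_1 + ... + λ_k) / Σ λ:
  k = 1: 48/107 = 0.4486
  k = 2: (48 + 33)/107 = 81/107 = 0.757
  k = 3: (48 + 33 + 26)/107 = 107/107 = 1

Summary (fraction, with percent):

explained: PC1 0.4486 (44.86%), PC2 0.3084 (30.84%), PC3 0.243 (24.3%);  cumulative: 0.4486, 0.757, 1


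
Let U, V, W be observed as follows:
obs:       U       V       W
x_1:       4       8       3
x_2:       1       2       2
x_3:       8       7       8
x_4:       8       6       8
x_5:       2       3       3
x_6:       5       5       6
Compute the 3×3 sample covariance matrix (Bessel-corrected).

Step 1 — column means:
  mean(U) = (4 + 1 + 8 + 8 + 2 + 5) / 6 = 28/6 = 4.6667
  mean(V) = (8 + 2 + 7 + 6 + 3 + 5) / 6 = 31/6 = 5.1667
  mean(W) = (3 + 2 + 8 + 8 + 3 + 6) / 6 = 30/6 = 5

Step 2 — sample covariance S[i,j] = (1/(n-1)) · Σ_k (x_{k,i} - mean_i) · (x_{k,j} - mean_j), with n-1 = 5.
  S[U,U] = ((-0.6667)·(-0.6667) + (-3.6667)·(-3.6667) + (3.3333)·(3.3333) + (3.3333)·(3.3333) + (-2.6667)·(-2.6667) + (0.3333)·(0.3333)) / 5 = 43.3333/5 = 8.6667
  S[U,V] = ((-0.6667)·(2.8333) + (-3.6667)·(-3.1667) + (3.3333)·(1.8333) + (3.3333)·(0.8333) + (-2.6667)·(-2.1667) + (0.3333)·(-0.1667)) / 5 = 24.3333/5 = 4.8667
  S[U,W] = ((-0.6667)·(-2) + (-3.6667)·(-3) + (3.3333)·(3) + (3.3333)·(3) + (-2.6667)·(-2) + (0.3333)·(1)) / 5 = 38/5 = 7.6
  S[V,V] = ((2.8333)·(2.8333) + (-3.1667)·(-3.1667) + (1.8333)·(1.8333) + (0.8333)·(0.8333) + (-2.1667)·(-2.1667) + (-0.1667)·(-0.1667)) / 5 = 26.8333/5 = 5.3667
  S[V,W] = ((2.8333)·(-2) + (-3.1667)·(-3) + (1.8333)·(3) + (0.8333)·(3) + (-2.1667)·(-2) + (-0.1667)·(1)) / 5 = 16/5 = 3.2
  S[W,W] = ((-2)·(-2) + (-3)·(-3) + (3)·(3) + (3)·(3) + (-2)·(-2) + (1)·(1)) / 5 = 36/5 = 7.2

S is symmetric (S[j,i] = S[i,j]). Assembling:

S = [[8.6667, 4.8667, 7.6],
 [4.8667, 5.3667, 3.2],
 [7.6, 3.2, 7.2]]


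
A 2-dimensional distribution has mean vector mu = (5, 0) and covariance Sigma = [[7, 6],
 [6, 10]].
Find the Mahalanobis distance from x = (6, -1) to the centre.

Step 1 — centre the observation: (x - mu) = (1, -1).

Step 2 — invert Sigma. det(Sigma) = 7·10 - (6)² = 34.
  Sigma^{-1} = (1/det) · [[d, -b], [-b, a]] = [[0.2941, -0.1765],
 [-0.1765, 0.2059]].

Step 3 — form the quadratic (x - mu)^T · Sigma^{-1} · (x - mu):
  Sigma^{-1} · (x - mu) = (0.4706, -0.3824).
  (x - mu)^T · [Sigma^{-1} · (x - mu)] = (1)·(0.4706) + (-1)·(-0.3824) = 0.8529.

Step 4 — take square root: d = √(0.8529) ≈ 0.9235.

d(x, mu) = √(0.8529) ≈ 0.9235


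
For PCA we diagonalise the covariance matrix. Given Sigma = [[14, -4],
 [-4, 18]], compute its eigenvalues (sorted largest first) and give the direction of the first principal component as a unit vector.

Step 1 — characteristic polynomial of 2×2 Sigma:
  det(Sigma - λI) = λ² - trace · λ + det = 0.
  trace = 14 + 18 = 32, det = 14·18 - (-4)² = 236.
Step 2 — discriminant:
  Δ = trace² - 4·det = 1024 - 944 = 80.
Step 3 — eigenvalues:
  λ = (trace ± √Δ)/2 = (32 ± 8.9443)/2,
  λ_1 = 20.4721,  λ_2 = 11.5279.

Step 4 — unit eigenvector for λ_1: solve (Sigma - λ_1 I)v = 0. First row:
  (14 - 20.4721)·v_x + (-4)·v_y = 0, i.e. (-6.4721)·v_x + (-4)·v_y = 0,
  so v ∝ (b, λ_1 - a) = (-4, 6.4721); multiply by -1 so the first entry is positive: u = (4, -6.4721).
  ||u|| = √((4)² + (-6.4721)²) = √(57.8885) ≈ 7.6085,
  v_1 = u/||u|| ≈ (0.5257, -0.8507) (||v_1|| = 1).

λ_1 = 20.4721,  λ_2 = 11.5279;  v_1 ≈ (0.5257, -0.8507)


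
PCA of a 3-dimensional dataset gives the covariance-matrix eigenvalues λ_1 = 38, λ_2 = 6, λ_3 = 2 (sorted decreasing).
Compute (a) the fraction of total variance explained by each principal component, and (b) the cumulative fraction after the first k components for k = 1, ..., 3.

Step 1 — total variance = trace(Sigma) = Σ λ_i = 38 + 6 + 2 = 46.

Step 2 — fraction explained by component i = λ_i / Σ λ:
  PC1: 38/46 = 0.8261
  PC2: 6/46 = 0.1304
  PC3: 2/46 = 0.0435

Step 3 — cumulative fraction after k components = (λ_1 + ... + λ_k) / Σ λ:
  k = 1: 38/46 = 0.8261
  k = 2: (38 + 6)/46 = 44/46 = 0.9565
  k = 3: (38 + 6 + 2)/46 = 46/46 = 1

Summary (fraction, with percent):

explained: PC1 0.8261 (82.61%), PC2 0.1304 (13.04%), PC3 0.0435 (4.35%);  cumulative: 0.8261, 0.9565, 1


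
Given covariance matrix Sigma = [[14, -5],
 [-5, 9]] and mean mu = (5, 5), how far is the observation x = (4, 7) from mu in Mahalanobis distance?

Step 1 — centre the observation: (x - mu) = (-1, 2).

Step 2 — invert Sigma. det(Sigma) = 14·9 - (-5)² = 101.
  Sigma^{-1} = (1/det) · [[d, -b], [-b, a]] = [[0.0891, 0.0495],
 [0.0495, 0.1386]].

Step 3 — form the quadratic (x - mu)^T · Sigma^{-1} · (x - mu):
  Sigma^{-1} · (x - mu) = (0.0099, 0.2277).
  (x - mu)^T · [Sigma^{-1} · (x - mu)] = (-1)·(0.0099) + (2)·(0.2277) = 0.4455.

Step 4 — take square root: d = √(0.4455) ≈ 0.6675.

d(x, mu) = √(0.4455) ≈ 0.6675


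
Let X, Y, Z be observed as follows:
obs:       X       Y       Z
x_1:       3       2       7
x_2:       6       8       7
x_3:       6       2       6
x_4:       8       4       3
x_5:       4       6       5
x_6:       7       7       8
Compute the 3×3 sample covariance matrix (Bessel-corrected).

Step 1 — column means:
  mean(X) = (3 + 6 + 6 + 8 + 4 + 7) / 6 = 34/6 = 5.6667
  mean(Y) = (2 + 8 + 2 + 4 + 6 + 7) / 6 = 29/6 = 4.8333
  mean(Z) = (7 + 7 + 6 + 3 + 5 + 8) / 6 = 36/6 = 6

Step 2 — sample covariance S[i,j] = (1/(n-1)) · Σ_k (x_{k,i} - mean_i) · (x_{k,j} - mean_j), with n-1 = 5.
  S[X,X] = ((-2.6667)·(-2.6667) + (0.3333)·(0.3333) + (0.3333)·(0.3333) + (2.3333)·(2.3333) + (-1.6667)·(-1.6667) + (1.3333)·(1.3333)) / 5 = 17.3333/5 = 3.4667
  S[X,Y] = ((-2.6667)·(-2.8333) + (0.3333)·(3.1667) + (0.3333)·(-2.8333) + (2.3333)·(-0.8333) + (-1.6667)·(1.1667) + (1.3333)·(2.1667)) / 5 = 6.6667/5 = 1.3333
  S[X,Z] = ((-2.6667)·(1) + (0.3333)·(1) + (0.3333)·(0) + (2.3333)·(-3) + (-1.6667)·(-1) + (1.3333)·(2)) / 5 = -5/5 = -1
  S[Y,Y] = ((-2.8333)·(-2.8333) + (3.1667)·(3.1667) + (-2.8333)·(-2.8333) + (-0.8333)·(-0.8333) + (1.1667)·(1.1667) + (2.1667)·(2.1667)) / 5 = 32.8333/5 = 6.5667
  S[Y,Z] = ((-2.8333)·(1) + (3.1667)·(1) + (-2.8333)·(0) + (-0.8333)·(-3) + (1.1667)·(-1) + (2.1667)·(2)) / 5 = 6/5 = 1.2
  S[Z,Z] = ((1)·(1) + (1)·(1) + (0)·(0) + (-3)·(-3) + (-1)·(-1) + (2)·(2)) / 5 = 16/5 = 3.2

S is symmetric (S[j,i] = S[i,j]). Assembling:

S = [[3.4667, 1.3333, -1],
 [1.3333, 6.5667, 1.2],
 [-1, 1.2, 3.2]]


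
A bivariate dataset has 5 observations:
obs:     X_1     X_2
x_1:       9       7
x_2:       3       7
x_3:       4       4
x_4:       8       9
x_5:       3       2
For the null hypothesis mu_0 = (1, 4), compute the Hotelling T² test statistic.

Step 1 — sample mean vector:
  mean(X_1) = (9 + 3 + 4 + 8 + 3) / 5 = 27/5 = 5.4
  mean(X_2) = (7 + 7 + 4 + 9 + 2) / 5 = 29/5 = 5.8
  x̄ = (5.4, 5.8),  deviation x̄ - mu_0 = (5.4, 5.8) - (1, 4) = (4.4, 1.8).

Step 2 — sample covariance matrix, S[i,j] = (1/(n-1)) · Σ_k (x_{k,i} - mean_i) · (x_{k,j} - mean_j), divisor n-1 = 4:
  S[X_1,X_1] = ((3.6)·(3.6) + (-2.4)·(-2.4) + (-1.4)·(-1.4) + (2.6)·(2.6) + (-2.4)·(-2.4)) / 4 = 33.2/4 = 8.3
  S[X_1,X_2] = ((3.6)·(1.2) + (-2.4)·(1.2) + (-1.4)·(-1.8) + (2.6)·(3.2) + (-2.4)·(-3.8)) / 4 = 21.4/4 = 5.35
  S[X_2,X_2] = ((1.2)·(1.2) + (1.2)·(1.2) + (-1.8)·(-1.8) + (3.2)·(3.2) + (-3.8)·(-3.8)) / 4 = 30.8/4 = 7.7
  S = [[8.3, 5.35],
 [5.35, 7.7]].

Step 3 — invert S. det(S) = 8.3·7.7 - (5.35)² = 35.2875.
  S^{-1} = (1/det) · [[d, -b], [-b, a]] = [[0.2182, -0.1516],
 [-0.1516, 0.2352]].

Step 4 — quadratic form (x̄ - mu_0)^T · S^{-1} · (x̄ - mu_0):
  S^{-1} · (x̄ - mu_0) = (0.6872, -0.2437),
  (x̄ - mu_0)^T · [...] = (4.4)·(0.6872) + (1.8)·(-0.2437) = 2.5851.

Step 5 — scale by n: T² = 5 · 2.5851 = 12.9253.

T² ≈ 12.9253


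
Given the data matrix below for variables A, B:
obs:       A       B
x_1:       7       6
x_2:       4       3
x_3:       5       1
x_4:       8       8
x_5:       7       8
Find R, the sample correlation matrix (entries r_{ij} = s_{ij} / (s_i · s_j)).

Step 1 — column means:
  mean(A) = (7 + 4 + 5 + 8 + 7) / 5 = 31/5 = 6.2
  mean(B) = (6 + 3 + 1 + 8 + 8) / 5 = 26/5 = 5.2

Step 2 — sample variances and covariances s[i,j] = (1/(n-1)) · Σ_k (x_{k,i} - mean_i) · (x_{k,j} - mean_j), with n-1 = 4:
  s[A,A] = ((0.8)·(0.8) + (-2.2)·(-2.2) + (-1.2)·(-1.2) + (1.8)·(1.8) + (0.8)·(0.8)) / 4 = 10.8/4 = 2.7
  s[A,B] = ((0.8)·(0.8) + (-2.2)·(-2.2) + (-1.2)·(-4.2) + (1.8)·(2.8) + (0.8)·(2.8)) / 4 = 17.8/4 = 4.45
  s[B,B] = ((0.8)·(0.8) + (-2.2)·(-2.2) + (-4.2)·(-4.2) + (2.8)·(2.8) + (2.8)·(2.8)) / 4 = 38.8/4 = 9.7
  Sample standard deviations s_i = √(s[i,i]):
  s(A) = √(2.7) = 1.6432
  s(B) = √(9.7) = 3.1145

Step 3 — r_{ij} = s_{ij} / (s_i · s_j):
  r[A,A] = 1 (diagonal).
  r[A,B] = 4.45 / (1.6432 · 3.1145) = 4.45 / 5.1176 = 0.8695
  r[B,B] = 1 (diagonal).

R is symmetric with unit diagonal. Assembling:

R = [[1, 0.8695],
 [0.8695, 1]]


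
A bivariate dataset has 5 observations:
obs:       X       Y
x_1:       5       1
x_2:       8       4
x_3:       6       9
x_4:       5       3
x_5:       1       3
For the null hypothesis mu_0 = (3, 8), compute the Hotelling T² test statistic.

Step 1 — sample mean vector:
  mean(X) = (5 + 8 + 6 + 5 + 1) / 5 = 25/5 = 5
  mean(Y) = (1 + 4 + 9 + 3 + 3) / 5 = 20/5 = 4
  x̄ = (5, 4),  deviation x̄ - mu_0 = (5, 4) - (3, 8) = (2, -4).

Step 2 — sample covariance matrix, S[i,j] = (1/(n-1)) · Σ_k (x_{k,i} - mean_i) · (x_{k,j} - mean_j), divisor n-1 = 4:
  S[X,X] = ((0)·(0) + (3)·(3) + (1)·(1) + (0)·(0) + (-4)·(-4)) / 4 = 26/4 = 6.5
  S[X,Y] = ((0)·(-3) + (3)·(0) + (1)·(5) + (0)·(-1) + (-4)·(-1)) / 4 = 9/4 = 2.25
  S[Y,Y] = ((-3)·(-3) + (0)·(0) + (5)·(5) + (-1)·(-1) + (-1)·(-1)) / 4 = 36/4 = 9
  S = [[6.5, 2.25],
 [2.25, 9]].

Step 3 — invert S. det(S) = 6.5·9 - (2.25)² = 53.4375.
  S^{-1} = (1/det) · [[d, -b], [-b, a]] = [[0.1684, -0.0421],
 [-0.0421, 0.1216]].

Step 4 — quadratic form (x̄ - mu_0)^T · S^{-1} · (x̄ - mu_0):
  S^{-1} · (x̄ - mu_0) = (0.5053, -0.5708),
  (x̄ - mu_0)^T · [...] = (2)·(0.5053) + (-4)·(-0.5708) = 3.2936.

Step 5 — scale by n: T² = 5 · 3.2936 = 16.4678.

T² ≈ 16.4678


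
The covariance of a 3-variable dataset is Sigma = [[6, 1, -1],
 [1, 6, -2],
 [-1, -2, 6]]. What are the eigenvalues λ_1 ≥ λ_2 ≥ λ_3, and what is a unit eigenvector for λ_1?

Step 1 — characteristic polynomial p(λ) = det(λI - Sigma) = λ³ - tr·λ² + c_1·λ - det, where tr = trace, c_1 = sum of the principal 2×2 minors, det = det(Sigma):
  tr = 6 + 6 + 6 = 18,
  c_1 = (6·6 - (1)²) + (6·6 - (-1)²) + (6·6 - (-2)²) = 35 + 35 + 32 = 102,
  det = 6·(6·6 - (-2)²) - (1)·((1)·6 - (-2)·(-1)) + (-1)·((1)·(-2) - 6·(-1)) = 6·(32) - (1)·(4) + (-1)·(4) = 184.
  So p(λ) = λ³ - 18λ² + 102λ - 184.
Step 2 — look for an integer root (rational root theorem: any rational root is an integer divisor of 184). Testing λ = 4:
  p(4) = 64 - 288 + 408 - 184 = 0  ✓
  Dividing out (λ - 4): p(λ) = (λ - 4)(λ² - 14λ + 46).
Step 3 — remaining eigenvalues from the quadratic λ² - 14λ + 46 = 0:
  Δ = 14² - 4·46 = 196 - 184 = 12,  λ = (14 ± √12)/2 = (14 ± 3.4641)/2 ≈ 8.7321 or 5.2679.
  Sorted: λ_1 = 8.7321,  λ_2 = 5.2679,  λ_3 = 4  (check: sum = 18 = tr ✓).

Step 4 — unit eigenvector for λ_1 ≈ 8.7321: v spans the null space of (Sigma - λ_1 I), whose rows are
  r_1 = (-2.7321, 1, -1),  r_2 = (1, -2.7321, -2),  r_3 = (-1, -2, -2.7321).
  v is orthogonal to every row, so take v ∝ r_1 × r_2 = ((1)·(-2) - (-1)·(-2.7321), (-1)·(1) - (-2.7321)·(-2), (-2.7321)·(-2.7321) - (1)·(1)) ≈ (-4.7321, -6.4641, 6.4641).
  Rescale (multiply by -1 so the first nonzero entry is positive): u = (4.7321, 6.4641, -6.4641).
  ||u|| = √((4.7321)² + (6.4641)² + (-6.4641)²) = √(105.9615) ≈ 10.2938,  v_1 = u/||u|| ≈ (0.4597, 0.628, -0.628) (||v_1|| = 1).

λ_1 = 8.7321,  λ_2 = 5.2679,  λ_3 = 4;  v_1 ≈ (0.4597, 0.628, -0.628)


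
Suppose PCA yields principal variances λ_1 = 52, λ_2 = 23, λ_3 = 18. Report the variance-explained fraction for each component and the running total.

Step 1 — total variance = trace(Sigma) = Σ λ_i = 52 + 23 + 18 = 93.

Step 2 — fraction explained by component i = λ_i / Σ λ:
  PC1: 52/93 = 0.5591
  PC2: 23/93 = 0.2473
  PC3: 18/93 = 0.1935

Step 3 — cumulative fraction after k components = (λ_1 + ... + λ_k) / Σ λ:
  k = 1: 52/93 = 0.5591
  k = 2: (52 + 23)/93 = 75/93 = 0.8065
  k = 3: (52 + 23 + 18)/93 = 93/93 = 1

Summary (fraction, with percent):

explained: PC1 0.5591 (55.91%), PC2 0.2473 (24.73%), PC3 0.1935 (19.35%);  cumulative: 0.5591, 0.8065, 1


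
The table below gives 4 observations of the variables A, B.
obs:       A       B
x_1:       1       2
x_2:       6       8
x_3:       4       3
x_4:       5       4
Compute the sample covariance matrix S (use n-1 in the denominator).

Step 1 — column means:
  mean(A) = (1 + 6 + 4 + 5) / 4 = 16/4 = 4
  mean(B) = (2 + 8 + 3 + 4) / 4 = 17/4 = 4.25

Step 2 — sample covariance S[i,j] = (1/(n-1)) · Σ_k (x_{k,i} - mean_i) · (x_{k,j} - mean_j), with n-1 = 3.
  S[A,A] = ((-3)·(-3) + (2)·(2) + (0)·(0) + (1)·(1)) / 3 = 14/3 = 4.6667
  S[A,B] = ((-3)·(-2.25) + (2)·(3.75) + (0)·(-1.25) + (1)·(-0.25)) / 3 = 14/3 = 4.6667
  S[B,B] = ((-2.25)·(-2.25) + (3.75)·(3.75) + (-1.25)·(-1.25) + (-0.25)·(-0.25)) / 3 = 20.75/3 = 6.9167

S is symmetric (S[j,i] = S[i,j]). Assembling:

S = [[4.6667, 4.6667],
 [4.6667, 6.9167]]


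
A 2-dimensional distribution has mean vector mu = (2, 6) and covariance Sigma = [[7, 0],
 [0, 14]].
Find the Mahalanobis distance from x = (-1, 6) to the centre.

Step 1 — centre the observation: (x - mu) = (-3, 0).

Step 2 — invert Sigma. det(Sigma) = 7·14 - (0)² = 98.
  Sigma^{-1} = (1/det) · [[d, -b], [-b, a]] = [[0.1429, 0],
 [0, 0.0714]].

Step 3 — form the quadratic (x - mu)^T · Sigma^{-1} · (x - mu):
  Sigma^{-1} · (x - mu) = (-0.4286, 0).
  (x - mu)^T · [Sigma^{-1} · (x - mu)] = (-3)·(-0.4286) + (0)·(0) = 1.2857.

Step 4 — take square root: d = √(1.2857) ≈ 1.1339.

d(x, mu) = √(1.2857) ≈ 1.1339


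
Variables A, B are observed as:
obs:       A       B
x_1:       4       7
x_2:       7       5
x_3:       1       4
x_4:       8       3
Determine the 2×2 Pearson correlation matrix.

Step 1 — column means:
  mean(A) = (4 + 7 + 1 + 8) / 4 = 20/4 = 5
  mean(B) = (7 + 5 + 4 + 3) / 4 = 19/4 = 4.75

Step 2 — sample variances and covariances s[i,j] = (1/(n-1)) · Σ_k (x_{k,i} - mean_i) · (x_{k,j} - mean_j), with n-1 = 3:
  s[A,A] = ((-1)·(-1) + (2)·(2) + (-4)·(-4) + (3)·(3)) / 3 = 30/3 = 10
  s[A,B] = ((-1)·(2.25) + (2)·(0.25) + (-4)·(-0.75) + (3)·(-1.75)) / 3 = -4/3 = -1.3333
  s[B,B] = ((2.25)·(2.25) + (0.25)·(0.25) + (-0.75)·(-0.75) + (-1.75)·(-1.75)) / 3 = 8.75/3 = 2.9167
  Sample standard deviations s_i = √(s[i,i]):
  s(A) = √(10) = 3.1623
  s(B) = √(2.9167) = 1.7078

Step 3 — r_{ij} = s_{ij} / (s_i · s_j):
  r[A,A] = 1 (diagonal).
  r[A,B] = -1.3333 / (3.1623 · 1.7078) = -1.3333 / 5.4006 = -0.2469
  r[B,B] = 1 (diagonal).

R is symmetric with unit diagonal. Assembling:

R = [[1, -0.2469],
 [-0.2469, 1]]


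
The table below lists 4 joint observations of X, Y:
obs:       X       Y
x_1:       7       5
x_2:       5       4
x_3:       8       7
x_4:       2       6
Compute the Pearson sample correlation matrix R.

Step 1 — column means:
  mean(X) = (7 + 5 + 8 + 2) / 4 = 22/4 = 5.5
  mean(Y) = (5 + 4 + 7 + 6) / 4 = 22/4 = 5.5

Step 2 — sample variances and covariances s[i,j] = (1/(n-1)) · Σ_k (x_{k,i} - mean_i) · (x_{k,j} - mean_j), with n-1 = 3:
  s[X,X] = ((1.5)·(1.5) + (-0.5)·(-0.5) + (2.5)·(2.5) + (-3.5)·(-3.5)) / 3 = 21/3 = 7
  s[X,Y] = ((1.5)·(-0.5) + (-0.5)·(-1.5) + (2.5)·(1.5) + (-3.5)·(0.5)) / 3 = 2/3 = 0.6667
  s[Y,Y] = ((-0.5)·(-0.5) + (-1.5)·(-1.5) + (1.5)·(1.5) + (0.5)·(0.5)) / 3 = 5/3 = 1.6667
  Sample standard deviations s_i = √(s[i,i]):
  s(X) = √(7) = 2.6458
  s(Y) = √(1.6667) = 1.291

Step 3 — r_{ij} = s_{ij} / (s_i · s_j):
  r[X,X] = 1 (diagonal).
  r[X,Y] = 0.6667 / (2.6458 · 1.291) = 0.6667 / 3.4157 = 0.1952
  r[Y,Y] = 1 (diagonal).

R is symmetric with unit diagonal. Assembling:

R = [[1, 0.1952],
 [0.1952, 1]]


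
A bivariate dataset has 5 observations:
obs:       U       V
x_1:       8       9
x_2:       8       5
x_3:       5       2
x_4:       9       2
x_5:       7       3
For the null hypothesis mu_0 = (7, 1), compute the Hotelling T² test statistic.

Step 1 — sample mean vector:
  mean(U) = (8 + 8 + 5 + 9 + 7) / 5 = 37/5 = 7.4
  mean(V) = (9 + 5 + 2 + 2 + 3) / 5 = 21/5 = 4.2
  x̄ = (7.4, 4.2),  deviation x̄ - mu_0 = (7.4, 4.2) - (7, 1) = (0.4, 3.2).

Step 2 — sample covariance matrix, S[i,j] = (1/(n-1)) · Σ_k (x_{k,i} - mean_i) · (x_{k,j} - mean_j), divisor n-1 = 4:
  S[U,U] = ((0.6)·(0.6) + (0.6)·(0.6) + (-2.4)·(-2.4) + (1.6)·(1.6) + (-0.4)·(-0.4)) / 4 = 9.2/4 = 2.3
  S[U,V] = ((0.6)·(4.8) + (0.6)·(0.8) + (-2.4)·(-2.2) + (1.6)·(-2.2) + (-0.4)·(-1.2)) / 4 = 5.6/4 = 1.4
  S[V,V] = ((4.8)·(4.8) + (0.8)·(0.8) + (-2.2)·(-2.2) + (-2.2)·(-2.2) + (-1.2)·(-1.2)) / 4 = 34.8/4 = 8.7
  S = [[2.3, 1.4],
 [1.4, 8.7]].

Step 3 — invert S. det(S) = 2.3·8.7 - (1.4)² = 18.05.
  S^{-1} = (1/det) · [[d, -b], [-b, a]] = [[0.482, -0.0776],
 [-0.0776, 0.1274]].

Step 4 — quadratic form (x̄ - mu_0)^T · S^{-1} · (x̄ - mu_0):
  S^{-1} · (x̄ - mu_0) = (-0.0554, 0.3767),
  (x̄ - mu_0)^T · [...] = (0.4)·(-0.0554) + (3.2)·(0.3767) = 1.1834.

Step 5 — scale by n: T² = 5 · 1.1834 = 5.9169.

T² ≈ 5.9169


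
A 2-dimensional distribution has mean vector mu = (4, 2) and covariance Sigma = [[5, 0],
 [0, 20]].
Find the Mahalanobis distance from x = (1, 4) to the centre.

Step 1 — centre the observation: (x - mu) = (-3, 2).

Step 2 — invert Sigma. det(Sigma) = 5·20 - (0)² = 100.
  Sigma^{-1} = (1/det) · [[d, -b], [-b, a]] = [[0.2, 0],
 [0, 0.05]].

Step 3 — form the quadratic (x - mu)^T · Sigma^{-1} · (x - mu):
  Sigma^{-1} · (x - mu) = (-0.6, 0.1).
  (x - mu)^T · [Sigma^{-1} · (x - mu)] = (-3)·(-0.6) + (2)·(0.1) = 2.

Step 4 — take square root: d = √(2) ≈ 1.4142.

d(x, mu) = √(2) ≈ 1.4142


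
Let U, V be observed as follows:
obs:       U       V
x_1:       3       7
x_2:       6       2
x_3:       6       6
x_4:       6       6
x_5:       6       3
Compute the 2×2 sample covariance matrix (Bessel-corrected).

Step 1 — column means:
  mean(U) = (3 + 6 + 6 + 6 + 6) / 5 = 27/5 = 5.4
  mean(V) = (7 + 2 + 6 + 6 + 3) / 5 = 24/5 = 4.8

Step 2 — sample covariance S[i,j] = (1/(n-1)) · Σ_k (x_{k,i} - mean_i) · (x_{k,j} - mean_j), with n-1 = 4.
  S[U,U] = ((-2.4)·(-2.4) + (0.6)·(0.6) + (0.6)·(0.6) + (0.6)·(0.6) + (0.6)·(0.6)) / 4 = 7.2/4 = 1.8
  S[U,V] = ((-2.4)·(2.2) + (0.6)·(-2.8) + (0.6)·(1.2) + (0.6)·(1.2) + (0.6)·(-1.8)) / 4 = -6.6/4 = -1.65
  S[V,V] = ((2.2)·(2.2) + (-2.8)·(-2.8) + (1.2)·(1.2) + (1.2)·(1.2) + (-1.8)·(-1.8)) / 4 = 18.8/4 = 4.7

S is symmetric (S[j,i] = S[i,j]). Assembling:

S = [[1.8, -1.65],
 [-1.65, 4.7]]


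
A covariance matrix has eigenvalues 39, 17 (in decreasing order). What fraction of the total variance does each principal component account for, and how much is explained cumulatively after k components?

Step 1 — total variance = trace(Sigma) = Σ λ_i = 39 + 17 = 56.

Step 2 — fraction explained by component i = λ_i / Σ λ:
  PC1: 39/56 = 0.6964
  PC2: 17/56 = 0.3036

Step 3 — cumulative fraction after k components = (λ_1 + ... + λ_k) / Σ λ:
  k = 1: 39/56 = 0.6964
  k = 2: (39 + 17)/56 = 56/56 = 1

Summary (fraction, with percent):

explained: PC1 0.6964 (69.64%), PC2 0.3036 (30.36%);  cumulative: 0.6964, 1


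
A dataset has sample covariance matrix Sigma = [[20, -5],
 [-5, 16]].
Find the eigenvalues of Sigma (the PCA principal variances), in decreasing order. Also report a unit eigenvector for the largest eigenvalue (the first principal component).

Step 1 — characteristic polynomial of 2×2 Sigma:
  det(Sigma - λI) = λ² - trace · λ + det = 0.
  trace = 20 + 16 = 36, det = 20·16 - (-5)² = 295.
Step 2 — discriminant:
  Δ = trace² - 4·det = 1296 - 1180 = 116.
Step 3 — eigenvalues:
  λ = (trace ± √Δ)/2 = (36 ± 10.7703)/2,
  λ_1 = 23.3852,  λ_2 = 12.6148.

Step 4 — unit eigenvector for λ_1: solve (Sigma - λ_1 I)v = 0. First row:
  (20 - 23.3852)·v_x + (-5)·v_y = 0, i.e. (-3.3852)·v_x + (-5)·v_y = 0,
  so v ∝ (b, λ_1 - a) = (-5, 3.3852); multiply by -1 so the first entry is positive: u = (5, -3.3852).
  ||u|| = √((5)² + (-3.3852)²) = √(36.4593) ≈ 6.0382,
  v_1 = u/||u|| ≈ (0.8281, -0.5606) (||v_1|| = 1).

λ_1 = 23.3852,  λ_2 = 12.6148;  v_1 ≈ (0.8281, -0.5606)


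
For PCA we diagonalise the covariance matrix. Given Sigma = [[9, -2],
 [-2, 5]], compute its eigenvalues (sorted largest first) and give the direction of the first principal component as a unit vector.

Step 1 — characteristic polynomial of 2×2 Sigma:
  det(Sigma - λI) = λ² - trace · λ + det = 0.
  trace = 9 + 5 = 14, det = 9·5 - (-2)² = 41.
Step 2 — discriminant:
  Δ = trace² - 4·det = 196 - 164 = 32.
Step 3 — eigenvalues:
  λ = (trace ± √Δ)/2 = (14 ± 5.6569)/2,
  λ_1 = 9.8284,  λ_2 = 4.1716.

Step 4 — unit eigenvector for λ_1: solve (Sigma - λ_1 I)v = 0. First row:
  (9 - 9.8284)·v_x + (-2)·v_y = 0, i.e. (-0.8284)·v_x + (-2)·v_y = 0,
  so v ∝ (b, λ_1 - a) = (-2, 0.8284); multiply by -1 so the first entry is positive: u = (2, -0.8284).
  ||u|| = √((2)² + (-0.8284)²) = √(4.6863) ≈ 2.1648,
  v_1 = u/||u|| ≈ (0.9239, -0.3827) (||v_1|| = 1).

λ_1 = 9.8284,  λ_2 = 4.1716;  v_1 ≈ (0.9239, -0.3827)


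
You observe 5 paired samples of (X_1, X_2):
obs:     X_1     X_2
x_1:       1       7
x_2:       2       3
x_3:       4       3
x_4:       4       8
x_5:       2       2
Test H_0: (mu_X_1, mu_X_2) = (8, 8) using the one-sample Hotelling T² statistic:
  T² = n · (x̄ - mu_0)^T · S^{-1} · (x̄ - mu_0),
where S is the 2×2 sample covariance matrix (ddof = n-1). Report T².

Step 1 — sample mean vector:
  mean(X_1) = (1 + 2 + 4 + 4 + 2) / 5 = 13/5 = 2.6
  mean(X_2) = (7 + 3 + 3 + 8 + 2) / 5 = 23/5 = 4.6
  x̄ = (2.6, 4.6),  deviation x̄ - mu_0 = (2.6, 4.6) - (8, 8) = (-5.4, -3.4).

Step 2 — sample covariance matrix, S[i,j] = (1/(n-1)) · Σ_k (x_{k,i} - mean_i) · (x_{k,j} - mean_j), divisor n-1 = 4:
  S[X_1,X_1] = ((-1.6)·(-1.6) + (-0.6)·(-0.6) + (1.4)·(1.4) + (1.4)·(1.4) + (-0.6)·(-0.6)) / 4 = 7.2/4 = 1.8
  S[X_1,X_2] = ((-1.6)·(2.4) + (-0.6)·(-1.6) + (1.4)·(-1.6) + (1.4)·(3.4) + (-0.6)·(-2.6)) / 4 = 1.2/4 = 0.3
  S[X_2,X_2] = ((2.4)·(2.4) + (-1.6)·(-1.6) + (-1.6)·(-1.6) + (3.4)·(3.4) + (-2.6)·(-2.6)) / 4 = 29.2/4 = 7.3
  S = [[1.8, 0.3],
 [0.3, 7.3]].

Step 3 — invert S. det(S) = 1.8·7.3 - (0.3)² = 13.05.
  S^{-1} = (1/det) · [[d, -b], [-b, a]] = [[0.5594, -0.023],
 [-0.023, 0.1379]].

Step 4 — quadratic form (x̄ - mu_0)^T · S^{-1} · (x̄ - mu_0):
  S^{-1} · (x̄ - mu_0) = (-2.9425, -0.3448),
  (x̄ - mu_0)^T · [...] = (-5.4)·(-2.9425) + (-3.4)·(-0.3448) = 17.0621.

Step 5 — scale by n: T² = 5 · 17.0621 = 85.3103.

T² ≈ 85.3103
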